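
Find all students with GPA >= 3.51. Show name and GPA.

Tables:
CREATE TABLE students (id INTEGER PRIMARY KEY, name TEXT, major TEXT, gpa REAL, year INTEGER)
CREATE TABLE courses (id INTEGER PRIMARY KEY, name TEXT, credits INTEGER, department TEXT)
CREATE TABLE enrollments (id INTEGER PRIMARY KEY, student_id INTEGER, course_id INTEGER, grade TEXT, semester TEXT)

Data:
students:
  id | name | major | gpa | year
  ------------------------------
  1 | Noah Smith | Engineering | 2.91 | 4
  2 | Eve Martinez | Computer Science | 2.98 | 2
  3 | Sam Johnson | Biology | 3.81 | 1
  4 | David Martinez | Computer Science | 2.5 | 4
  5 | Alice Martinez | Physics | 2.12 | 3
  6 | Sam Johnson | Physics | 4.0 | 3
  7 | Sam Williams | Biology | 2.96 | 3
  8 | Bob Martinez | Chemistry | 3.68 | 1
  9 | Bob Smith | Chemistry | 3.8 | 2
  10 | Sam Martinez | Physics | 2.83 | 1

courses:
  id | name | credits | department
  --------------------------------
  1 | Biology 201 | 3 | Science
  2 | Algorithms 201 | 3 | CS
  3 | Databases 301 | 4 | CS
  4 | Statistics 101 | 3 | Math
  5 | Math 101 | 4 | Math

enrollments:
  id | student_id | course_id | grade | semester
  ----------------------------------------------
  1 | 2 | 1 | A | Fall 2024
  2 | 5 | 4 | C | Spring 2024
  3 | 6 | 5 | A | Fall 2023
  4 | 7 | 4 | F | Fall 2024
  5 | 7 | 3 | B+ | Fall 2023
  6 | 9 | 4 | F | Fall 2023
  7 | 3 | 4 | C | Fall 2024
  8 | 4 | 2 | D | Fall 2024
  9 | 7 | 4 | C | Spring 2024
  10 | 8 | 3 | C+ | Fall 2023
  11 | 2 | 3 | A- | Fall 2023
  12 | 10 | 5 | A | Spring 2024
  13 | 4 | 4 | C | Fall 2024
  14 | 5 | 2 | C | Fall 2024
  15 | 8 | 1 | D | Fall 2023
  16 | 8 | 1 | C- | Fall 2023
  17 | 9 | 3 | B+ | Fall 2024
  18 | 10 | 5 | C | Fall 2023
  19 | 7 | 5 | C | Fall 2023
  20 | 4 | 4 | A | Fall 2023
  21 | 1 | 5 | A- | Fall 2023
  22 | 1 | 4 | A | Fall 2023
SELECT name, gpa FROM students WHERE gpa >= 3.51

Execution result:
name | gpa
Sam Johnson | 3.81
Sam Johnson | 4.00
Bob Martinez | 3.68
Bob Smith | 3.80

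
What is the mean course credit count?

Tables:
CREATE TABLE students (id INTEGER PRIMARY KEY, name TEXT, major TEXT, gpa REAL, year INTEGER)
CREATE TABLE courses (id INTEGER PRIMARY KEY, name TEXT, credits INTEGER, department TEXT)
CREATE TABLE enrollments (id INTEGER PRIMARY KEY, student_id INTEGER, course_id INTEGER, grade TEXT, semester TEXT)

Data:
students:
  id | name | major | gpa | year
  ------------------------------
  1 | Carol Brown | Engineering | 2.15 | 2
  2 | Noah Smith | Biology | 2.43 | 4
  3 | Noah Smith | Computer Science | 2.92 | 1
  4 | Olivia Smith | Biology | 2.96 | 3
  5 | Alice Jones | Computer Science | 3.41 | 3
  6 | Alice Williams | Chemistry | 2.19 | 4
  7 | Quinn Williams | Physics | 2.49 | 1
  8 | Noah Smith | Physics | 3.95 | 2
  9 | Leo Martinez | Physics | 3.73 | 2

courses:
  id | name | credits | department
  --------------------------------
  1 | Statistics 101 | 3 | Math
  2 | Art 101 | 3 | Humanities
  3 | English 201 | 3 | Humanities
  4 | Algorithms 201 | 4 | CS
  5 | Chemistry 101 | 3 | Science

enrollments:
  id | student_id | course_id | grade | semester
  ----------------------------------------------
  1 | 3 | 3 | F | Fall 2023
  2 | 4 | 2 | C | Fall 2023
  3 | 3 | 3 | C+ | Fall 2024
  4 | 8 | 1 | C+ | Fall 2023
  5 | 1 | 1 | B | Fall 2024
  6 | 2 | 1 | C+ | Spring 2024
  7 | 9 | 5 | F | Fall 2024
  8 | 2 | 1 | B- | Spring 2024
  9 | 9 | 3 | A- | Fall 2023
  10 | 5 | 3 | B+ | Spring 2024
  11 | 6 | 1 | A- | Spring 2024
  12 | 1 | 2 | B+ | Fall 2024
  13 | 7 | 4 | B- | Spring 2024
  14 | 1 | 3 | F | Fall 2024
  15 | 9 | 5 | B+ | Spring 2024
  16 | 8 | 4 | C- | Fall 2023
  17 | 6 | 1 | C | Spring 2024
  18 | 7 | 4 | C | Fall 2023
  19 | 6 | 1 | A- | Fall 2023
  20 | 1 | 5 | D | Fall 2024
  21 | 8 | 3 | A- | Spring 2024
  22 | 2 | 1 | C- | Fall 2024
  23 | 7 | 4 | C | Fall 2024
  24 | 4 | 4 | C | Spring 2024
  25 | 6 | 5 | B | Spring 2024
SELECT AVG(credits) FROM courses

Execution result:
3.20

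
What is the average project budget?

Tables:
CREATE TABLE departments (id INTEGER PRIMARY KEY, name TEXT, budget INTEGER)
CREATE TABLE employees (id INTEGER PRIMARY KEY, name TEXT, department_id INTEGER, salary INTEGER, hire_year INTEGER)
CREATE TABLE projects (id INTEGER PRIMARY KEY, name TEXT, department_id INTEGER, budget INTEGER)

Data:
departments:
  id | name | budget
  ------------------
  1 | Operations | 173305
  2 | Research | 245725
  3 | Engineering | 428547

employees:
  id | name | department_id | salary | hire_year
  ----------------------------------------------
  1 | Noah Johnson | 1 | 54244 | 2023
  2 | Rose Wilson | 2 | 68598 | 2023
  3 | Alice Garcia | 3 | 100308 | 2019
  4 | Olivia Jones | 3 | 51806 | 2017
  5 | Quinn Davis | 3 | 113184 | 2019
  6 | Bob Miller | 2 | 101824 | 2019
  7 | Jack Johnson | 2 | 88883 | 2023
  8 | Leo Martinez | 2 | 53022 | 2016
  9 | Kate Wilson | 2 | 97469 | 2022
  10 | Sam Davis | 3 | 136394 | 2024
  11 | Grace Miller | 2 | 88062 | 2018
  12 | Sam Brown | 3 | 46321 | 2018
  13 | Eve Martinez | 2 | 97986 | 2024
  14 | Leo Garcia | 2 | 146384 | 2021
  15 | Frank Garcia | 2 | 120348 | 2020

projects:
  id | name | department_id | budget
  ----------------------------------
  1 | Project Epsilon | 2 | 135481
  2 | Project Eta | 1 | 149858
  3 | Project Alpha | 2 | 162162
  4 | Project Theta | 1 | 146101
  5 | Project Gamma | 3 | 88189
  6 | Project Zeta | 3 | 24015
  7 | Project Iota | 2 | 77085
SELECT AVG(budget) FROM projects

Execution result:
111841.57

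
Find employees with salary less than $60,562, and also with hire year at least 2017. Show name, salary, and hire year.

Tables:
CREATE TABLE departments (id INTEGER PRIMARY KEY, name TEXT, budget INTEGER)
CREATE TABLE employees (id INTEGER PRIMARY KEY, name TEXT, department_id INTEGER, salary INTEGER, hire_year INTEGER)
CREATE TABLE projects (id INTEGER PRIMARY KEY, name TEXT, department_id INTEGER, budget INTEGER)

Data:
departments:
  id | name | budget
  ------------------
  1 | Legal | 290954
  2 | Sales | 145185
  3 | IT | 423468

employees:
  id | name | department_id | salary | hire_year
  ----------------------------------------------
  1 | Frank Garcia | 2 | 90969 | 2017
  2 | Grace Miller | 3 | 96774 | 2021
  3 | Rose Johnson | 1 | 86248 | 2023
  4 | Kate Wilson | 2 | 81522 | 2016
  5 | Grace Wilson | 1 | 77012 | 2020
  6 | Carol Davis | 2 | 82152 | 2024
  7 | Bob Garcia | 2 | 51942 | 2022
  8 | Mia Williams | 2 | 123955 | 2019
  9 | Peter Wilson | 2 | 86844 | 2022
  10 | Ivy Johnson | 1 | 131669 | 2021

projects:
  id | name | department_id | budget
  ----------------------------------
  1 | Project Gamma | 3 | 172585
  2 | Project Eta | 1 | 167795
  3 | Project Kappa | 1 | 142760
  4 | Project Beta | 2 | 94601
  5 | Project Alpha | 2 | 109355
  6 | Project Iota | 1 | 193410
SELECT name, salary, hire_year FROM employees WHERE salary < 60562 AND hire_year >= 2017

Execution result:
name | salary | hire_year
Bob Garcia | 51942 | 2022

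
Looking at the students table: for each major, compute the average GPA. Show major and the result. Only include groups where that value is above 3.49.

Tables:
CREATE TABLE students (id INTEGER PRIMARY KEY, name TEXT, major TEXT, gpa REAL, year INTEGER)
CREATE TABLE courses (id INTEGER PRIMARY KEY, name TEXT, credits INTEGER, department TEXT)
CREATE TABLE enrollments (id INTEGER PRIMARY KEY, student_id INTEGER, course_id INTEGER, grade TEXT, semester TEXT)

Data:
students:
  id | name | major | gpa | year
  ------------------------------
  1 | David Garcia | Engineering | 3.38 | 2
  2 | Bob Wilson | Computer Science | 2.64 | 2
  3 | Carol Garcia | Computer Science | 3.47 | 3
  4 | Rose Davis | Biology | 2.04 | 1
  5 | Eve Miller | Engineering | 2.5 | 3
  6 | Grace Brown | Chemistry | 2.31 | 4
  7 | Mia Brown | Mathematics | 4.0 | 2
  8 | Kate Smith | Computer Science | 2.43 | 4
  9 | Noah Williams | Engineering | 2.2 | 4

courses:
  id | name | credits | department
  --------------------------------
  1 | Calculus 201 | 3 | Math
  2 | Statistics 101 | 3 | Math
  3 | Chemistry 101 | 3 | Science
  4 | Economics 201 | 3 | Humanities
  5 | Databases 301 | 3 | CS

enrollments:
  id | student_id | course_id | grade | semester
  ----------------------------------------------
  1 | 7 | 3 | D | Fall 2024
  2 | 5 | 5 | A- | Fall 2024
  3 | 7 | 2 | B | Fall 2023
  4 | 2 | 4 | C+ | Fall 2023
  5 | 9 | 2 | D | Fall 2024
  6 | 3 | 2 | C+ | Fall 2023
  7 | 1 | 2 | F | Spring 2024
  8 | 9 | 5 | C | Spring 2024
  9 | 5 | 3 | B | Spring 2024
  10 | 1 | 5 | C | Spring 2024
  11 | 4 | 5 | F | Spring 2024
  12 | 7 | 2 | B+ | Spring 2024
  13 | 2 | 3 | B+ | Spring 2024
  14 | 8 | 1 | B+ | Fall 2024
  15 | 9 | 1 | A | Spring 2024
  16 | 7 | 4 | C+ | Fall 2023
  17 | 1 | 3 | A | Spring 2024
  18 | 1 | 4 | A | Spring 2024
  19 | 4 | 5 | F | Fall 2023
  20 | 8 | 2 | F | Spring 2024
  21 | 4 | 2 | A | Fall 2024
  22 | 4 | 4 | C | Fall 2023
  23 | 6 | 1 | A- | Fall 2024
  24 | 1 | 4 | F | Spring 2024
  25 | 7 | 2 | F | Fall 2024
SELECT major, AVG(gpa) AS avg_gpa FROM students GROUP BY major HAVING AVG(gpa) > 3.49

Execution result:
major | avg_gpa
Mathematics | 4.00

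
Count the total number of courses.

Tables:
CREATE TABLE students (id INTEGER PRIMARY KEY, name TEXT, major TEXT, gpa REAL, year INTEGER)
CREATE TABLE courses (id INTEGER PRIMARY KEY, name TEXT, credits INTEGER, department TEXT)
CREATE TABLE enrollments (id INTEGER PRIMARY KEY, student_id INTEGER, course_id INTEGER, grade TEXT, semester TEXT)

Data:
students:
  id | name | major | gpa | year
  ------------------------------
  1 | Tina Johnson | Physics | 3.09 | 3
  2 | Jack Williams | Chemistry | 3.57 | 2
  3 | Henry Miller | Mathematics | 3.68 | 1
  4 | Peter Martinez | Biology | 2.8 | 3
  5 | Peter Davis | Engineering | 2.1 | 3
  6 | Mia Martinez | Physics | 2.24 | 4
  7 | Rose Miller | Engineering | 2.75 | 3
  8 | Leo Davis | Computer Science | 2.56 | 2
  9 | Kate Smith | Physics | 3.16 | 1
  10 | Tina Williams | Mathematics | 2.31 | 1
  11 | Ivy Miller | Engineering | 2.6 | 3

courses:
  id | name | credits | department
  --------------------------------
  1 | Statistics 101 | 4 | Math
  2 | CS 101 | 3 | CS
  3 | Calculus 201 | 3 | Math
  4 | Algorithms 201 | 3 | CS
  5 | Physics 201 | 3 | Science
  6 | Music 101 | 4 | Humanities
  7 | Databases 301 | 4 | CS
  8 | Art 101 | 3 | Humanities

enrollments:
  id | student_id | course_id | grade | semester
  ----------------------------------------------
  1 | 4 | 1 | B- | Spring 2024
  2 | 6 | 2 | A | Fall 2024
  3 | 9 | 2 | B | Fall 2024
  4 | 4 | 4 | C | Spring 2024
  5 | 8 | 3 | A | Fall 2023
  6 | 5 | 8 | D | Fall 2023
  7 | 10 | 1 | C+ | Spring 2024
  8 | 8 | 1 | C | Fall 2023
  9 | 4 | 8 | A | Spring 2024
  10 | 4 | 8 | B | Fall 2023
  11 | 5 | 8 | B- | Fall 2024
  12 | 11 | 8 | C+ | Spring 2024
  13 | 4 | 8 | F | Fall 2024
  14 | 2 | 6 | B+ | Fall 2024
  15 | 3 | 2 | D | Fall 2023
SELECT COUNT(*) FROM courses

Execution result:
8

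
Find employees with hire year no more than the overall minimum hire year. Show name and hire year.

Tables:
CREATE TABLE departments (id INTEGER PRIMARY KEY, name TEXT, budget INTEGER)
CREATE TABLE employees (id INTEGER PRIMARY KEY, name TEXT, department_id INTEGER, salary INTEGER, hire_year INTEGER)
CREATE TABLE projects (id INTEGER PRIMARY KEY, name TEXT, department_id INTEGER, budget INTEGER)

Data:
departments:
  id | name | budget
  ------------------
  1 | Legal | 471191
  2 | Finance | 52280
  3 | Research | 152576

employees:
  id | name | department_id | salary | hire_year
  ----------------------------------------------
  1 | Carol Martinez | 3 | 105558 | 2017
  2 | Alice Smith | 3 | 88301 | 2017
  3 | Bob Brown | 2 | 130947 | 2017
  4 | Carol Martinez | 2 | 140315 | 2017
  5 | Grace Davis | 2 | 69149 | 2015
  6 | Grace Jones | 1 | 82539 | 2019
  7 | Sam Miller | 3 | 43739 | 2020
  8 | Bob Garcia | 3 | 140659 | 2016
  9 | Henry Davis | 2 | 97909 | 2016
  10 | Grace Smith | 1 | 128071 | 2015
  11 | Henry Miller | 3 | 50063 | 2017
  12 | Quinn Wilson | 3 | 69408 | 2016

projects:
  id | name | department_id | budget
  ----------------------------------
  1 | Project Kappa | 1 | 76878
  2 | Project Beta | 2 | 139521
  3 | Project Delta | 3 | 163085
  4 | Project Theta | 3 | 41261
SELECT name, hire_year FROM employees WHERE hire_year <= (SELECT MIN(hire_year) FROM employees)

Execution result:
name | hire_year
Grace Davis | 2015
Grace Smith | 2015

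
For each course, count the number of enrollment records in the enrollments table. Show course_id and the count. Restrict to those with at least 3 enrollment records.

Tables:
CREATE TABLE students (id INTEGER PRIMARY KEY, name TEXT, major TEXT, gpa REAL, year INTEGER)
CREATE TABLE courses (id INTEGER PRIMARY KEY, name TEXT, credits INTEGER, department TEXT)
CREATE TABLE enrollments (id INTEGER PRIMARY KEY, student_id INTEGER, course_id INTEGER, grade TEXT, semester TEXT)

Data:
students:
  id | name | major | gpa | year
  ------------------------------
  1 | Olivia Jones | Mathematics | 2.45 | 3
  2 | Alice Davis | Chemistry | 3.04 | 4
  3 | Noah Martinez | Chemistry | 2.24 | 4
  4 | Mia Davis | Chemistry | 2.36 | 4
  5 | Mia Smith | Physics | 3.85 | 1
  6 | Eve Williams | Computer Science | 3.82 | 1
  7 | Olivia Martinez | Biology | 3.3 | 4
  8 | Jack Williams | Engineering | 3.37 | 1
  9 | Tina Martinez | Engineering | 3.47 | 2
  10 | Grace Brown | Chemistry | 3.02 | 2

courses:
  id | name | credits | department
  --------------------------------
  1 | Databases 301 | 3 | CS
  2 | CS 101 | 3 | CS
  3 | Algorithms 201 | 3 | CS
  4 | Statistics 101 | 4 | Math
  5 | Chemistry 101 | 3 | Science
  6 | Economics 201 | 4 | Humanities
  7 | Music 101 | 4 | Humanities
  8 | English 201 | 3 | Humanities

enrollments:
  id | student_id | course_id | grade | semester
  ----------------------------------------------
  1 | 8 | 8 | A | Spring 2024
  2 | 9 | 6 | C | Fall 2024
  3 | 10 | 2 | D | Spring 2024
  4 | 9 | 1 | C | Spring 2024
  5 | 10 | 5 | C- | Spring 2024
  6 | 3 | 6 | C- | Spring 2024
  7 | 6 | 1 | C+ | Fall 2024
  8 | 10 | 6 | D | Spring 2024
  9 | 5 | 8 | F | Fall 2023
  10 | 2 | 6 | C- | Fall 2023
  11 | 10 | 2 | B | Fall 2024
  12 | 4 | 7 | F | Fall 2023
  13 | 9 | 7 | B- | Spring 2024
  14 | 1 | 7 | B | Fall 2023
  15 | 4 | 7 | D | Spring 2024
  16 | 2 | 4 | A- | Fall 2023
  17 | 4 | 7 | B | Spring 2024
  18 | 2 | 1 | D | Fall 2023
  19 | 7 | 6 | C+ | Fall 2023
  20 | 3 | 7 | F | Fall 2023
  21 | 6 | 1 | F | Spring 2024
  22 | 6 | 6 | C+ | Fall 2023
SELECT course_id, COUNT(*) AS enrollment_count FROM enrollments GROUP BY course_id HAVING COUNT(*) >= 3

Execution result:
course_id | enrollment_count
1 | 4
6 | 6
7 | 6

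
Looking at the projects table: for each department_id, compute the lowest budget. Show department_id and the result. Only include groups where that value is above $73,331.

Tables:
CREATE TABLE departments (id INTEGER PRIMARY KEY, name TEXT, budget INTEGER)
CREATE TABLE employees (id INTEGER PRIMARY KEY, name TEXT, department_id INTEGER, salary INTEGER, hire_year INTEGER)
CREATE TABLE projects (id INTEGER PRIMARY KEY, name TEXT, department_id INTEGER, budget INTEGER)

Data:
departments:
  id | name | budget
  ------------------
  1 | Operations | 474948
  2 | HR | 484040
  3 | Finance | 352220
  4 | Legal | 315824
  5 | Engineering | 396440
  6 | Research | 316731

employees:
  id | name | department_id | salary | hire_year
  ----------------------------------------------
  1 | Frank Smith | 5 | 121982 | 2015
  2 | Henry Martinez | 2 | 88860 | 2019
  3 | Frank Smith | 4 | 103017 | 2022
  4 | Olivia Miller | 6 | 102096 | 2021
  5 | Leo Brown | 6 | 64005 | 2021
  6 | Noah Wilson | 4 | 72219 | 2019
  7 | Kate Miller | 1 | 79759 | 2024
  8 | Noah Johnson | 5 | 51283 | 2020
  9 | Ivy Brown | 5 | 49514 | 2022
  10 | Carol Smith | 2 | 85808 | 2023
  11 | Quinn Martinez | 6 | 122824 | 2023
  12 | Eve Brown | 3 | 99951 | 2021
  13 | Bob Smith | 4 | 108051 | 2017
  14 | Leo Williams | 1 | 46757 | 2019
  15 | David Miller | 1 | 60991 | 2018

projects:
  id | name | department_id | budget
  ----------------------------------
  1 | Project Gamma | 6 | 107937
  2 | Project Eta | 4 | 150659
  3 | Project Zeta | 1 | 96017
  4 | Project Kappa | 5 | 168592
SELECT department_id, MIN(budget) AS min_budget FROM projects GROUP BY department_id HAVING MIN(budget) > 73331

Execution result:
department_id | min_budget
1 | 96017
4 | 150659
5 | 168592
6 | 107937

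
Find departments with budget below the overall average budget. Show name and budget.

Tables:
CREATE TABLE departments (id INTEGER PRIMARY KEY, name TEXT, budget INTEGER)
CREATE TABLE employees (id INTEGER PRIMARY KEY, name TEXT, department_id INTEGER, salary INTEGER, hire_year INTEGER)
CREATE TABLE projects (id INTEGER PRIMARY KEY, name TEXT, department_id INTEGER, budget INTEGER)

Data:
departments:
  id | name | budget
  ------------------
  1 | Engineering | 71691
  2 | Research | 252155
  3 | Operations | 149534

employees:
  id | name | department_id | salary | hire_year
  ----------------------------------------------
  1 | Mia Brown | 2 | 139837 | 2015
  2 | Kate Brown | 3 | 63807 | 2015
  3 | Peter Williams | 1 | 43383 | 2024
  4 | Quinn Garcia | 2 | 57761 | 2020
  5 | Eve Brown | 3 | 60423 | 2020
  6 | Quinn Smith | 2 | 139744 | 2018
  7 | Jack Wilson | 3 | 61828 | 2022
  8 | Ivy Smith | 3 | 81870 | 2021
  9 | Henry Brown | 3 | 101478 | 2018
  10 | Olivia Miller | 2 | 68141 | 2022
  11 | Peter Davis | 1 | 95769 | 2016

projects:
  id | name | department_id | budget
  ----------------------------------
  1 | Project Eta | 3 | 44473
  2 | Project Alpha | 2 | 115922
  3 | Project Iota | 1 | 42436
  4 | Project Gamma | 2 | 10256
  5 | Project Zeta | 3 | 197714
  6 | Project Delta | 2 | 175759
SELECT name, budget FROM departments WHERE budget < (SELECT AVG(budget) FROM departments)

Execution result:
name | budget
Engineering | 71691
Operations | 149534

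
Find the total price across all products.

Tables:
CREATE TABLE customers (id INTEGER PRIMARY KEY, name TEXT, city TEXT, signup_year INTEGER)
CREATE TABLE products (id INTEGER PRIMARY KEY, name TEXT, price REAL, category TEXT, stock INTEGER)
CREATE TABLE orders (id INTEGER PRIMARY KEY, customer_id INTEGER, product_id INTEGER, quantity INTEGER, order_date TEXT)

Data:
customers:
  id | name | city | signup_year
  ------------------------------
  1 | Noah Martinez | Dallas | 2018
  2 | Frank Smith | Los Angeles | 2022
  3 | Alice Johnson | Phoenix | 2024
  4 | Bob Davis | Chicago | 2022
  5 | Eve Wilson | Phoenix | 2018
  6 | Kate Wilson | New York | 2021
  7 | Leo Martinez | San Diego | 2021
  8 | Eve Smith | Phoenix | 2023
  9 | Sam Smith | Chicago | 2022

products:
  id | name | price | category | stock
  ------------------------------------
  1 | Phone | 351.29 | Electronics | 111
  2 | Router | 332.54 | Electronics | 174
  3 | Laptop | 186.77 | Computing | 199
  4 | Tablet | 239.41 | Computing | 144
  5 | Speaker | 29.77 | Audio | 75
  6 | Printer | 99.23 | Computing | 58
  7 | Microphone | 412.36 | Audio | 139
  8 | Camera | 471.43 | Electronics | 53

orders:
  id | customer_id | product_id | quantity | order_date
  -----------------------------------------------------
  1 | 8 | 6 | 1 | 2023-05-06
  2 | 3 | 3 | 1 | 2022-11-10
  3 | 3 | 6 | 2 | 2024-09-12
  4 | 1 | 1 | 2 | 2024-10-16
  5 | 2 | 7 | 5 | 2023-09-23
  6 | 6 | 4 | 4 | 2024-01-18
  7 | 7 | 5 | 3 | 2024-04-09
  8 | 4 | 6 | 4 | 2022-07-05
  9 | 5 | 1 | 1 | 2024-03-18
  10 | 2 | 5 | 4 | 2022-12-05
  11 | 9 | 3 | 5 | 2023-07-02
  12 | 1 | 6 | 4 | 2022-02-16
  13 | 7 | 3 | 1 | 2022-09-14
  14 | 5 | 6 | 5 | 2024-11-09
SELECT SUM(price) FROM products

Execution result:
2122.80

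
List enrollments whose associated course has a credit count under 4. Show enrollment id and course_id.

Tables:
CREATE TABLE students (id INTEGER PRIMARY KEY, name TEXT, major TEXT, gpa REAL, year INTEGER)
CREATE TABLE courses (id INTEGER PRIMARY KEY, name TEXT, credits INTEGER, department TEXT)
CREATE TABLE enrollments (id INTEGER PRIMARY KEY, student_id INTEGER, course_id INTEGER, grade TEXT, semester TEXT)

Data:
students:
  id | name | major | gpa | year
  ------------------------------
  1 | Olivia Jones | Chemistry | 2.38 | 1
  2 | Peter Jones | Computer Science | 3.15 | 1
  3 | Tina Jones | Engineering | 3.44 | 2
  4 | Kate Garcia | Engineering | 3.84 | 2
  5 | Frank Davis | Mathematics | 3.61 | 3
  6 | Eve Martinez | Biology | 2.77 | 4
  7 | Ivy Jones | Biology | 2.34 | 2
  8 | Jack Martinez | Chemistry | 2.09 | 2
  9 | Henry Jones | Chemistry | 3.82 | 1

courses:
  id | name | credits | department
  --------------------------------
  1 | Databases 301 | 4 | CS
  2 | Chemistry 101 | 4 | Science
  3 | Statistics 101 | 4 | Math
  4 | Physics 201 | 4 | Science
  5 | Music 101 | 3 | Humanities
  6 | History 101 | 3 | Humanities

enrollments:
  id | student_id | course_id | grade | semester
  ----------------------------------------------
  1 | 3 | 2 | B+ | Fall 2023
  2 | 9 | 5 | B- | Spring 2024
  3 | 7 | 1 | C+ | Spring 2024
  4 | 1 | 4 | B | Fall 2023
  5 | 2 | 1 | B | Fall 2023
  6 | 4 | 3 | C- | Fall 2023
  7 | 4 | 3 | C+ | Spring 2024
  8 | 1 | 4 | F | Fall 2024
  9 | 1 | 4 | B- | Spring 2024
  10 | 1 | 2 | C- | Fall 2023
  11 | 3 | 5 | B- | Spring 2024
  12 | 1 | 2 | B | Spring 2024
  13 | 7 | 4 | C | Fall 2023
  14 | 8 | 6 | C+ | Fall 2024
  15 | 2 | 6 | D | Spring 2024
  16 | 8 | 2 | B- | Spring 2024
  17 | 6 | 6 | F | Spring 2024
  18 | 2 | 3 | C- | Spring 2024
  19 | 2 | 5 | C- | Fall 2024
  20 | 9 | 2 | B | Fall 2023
SELECT id, course_id FROM enrollments WHERE course_id IN (SELECT id FROM courses WHERE credits < 4)

Execution result:
id | course_id
2 | 5
11 | 5
14 | 6
15 | 6
17 | 6
19 | 5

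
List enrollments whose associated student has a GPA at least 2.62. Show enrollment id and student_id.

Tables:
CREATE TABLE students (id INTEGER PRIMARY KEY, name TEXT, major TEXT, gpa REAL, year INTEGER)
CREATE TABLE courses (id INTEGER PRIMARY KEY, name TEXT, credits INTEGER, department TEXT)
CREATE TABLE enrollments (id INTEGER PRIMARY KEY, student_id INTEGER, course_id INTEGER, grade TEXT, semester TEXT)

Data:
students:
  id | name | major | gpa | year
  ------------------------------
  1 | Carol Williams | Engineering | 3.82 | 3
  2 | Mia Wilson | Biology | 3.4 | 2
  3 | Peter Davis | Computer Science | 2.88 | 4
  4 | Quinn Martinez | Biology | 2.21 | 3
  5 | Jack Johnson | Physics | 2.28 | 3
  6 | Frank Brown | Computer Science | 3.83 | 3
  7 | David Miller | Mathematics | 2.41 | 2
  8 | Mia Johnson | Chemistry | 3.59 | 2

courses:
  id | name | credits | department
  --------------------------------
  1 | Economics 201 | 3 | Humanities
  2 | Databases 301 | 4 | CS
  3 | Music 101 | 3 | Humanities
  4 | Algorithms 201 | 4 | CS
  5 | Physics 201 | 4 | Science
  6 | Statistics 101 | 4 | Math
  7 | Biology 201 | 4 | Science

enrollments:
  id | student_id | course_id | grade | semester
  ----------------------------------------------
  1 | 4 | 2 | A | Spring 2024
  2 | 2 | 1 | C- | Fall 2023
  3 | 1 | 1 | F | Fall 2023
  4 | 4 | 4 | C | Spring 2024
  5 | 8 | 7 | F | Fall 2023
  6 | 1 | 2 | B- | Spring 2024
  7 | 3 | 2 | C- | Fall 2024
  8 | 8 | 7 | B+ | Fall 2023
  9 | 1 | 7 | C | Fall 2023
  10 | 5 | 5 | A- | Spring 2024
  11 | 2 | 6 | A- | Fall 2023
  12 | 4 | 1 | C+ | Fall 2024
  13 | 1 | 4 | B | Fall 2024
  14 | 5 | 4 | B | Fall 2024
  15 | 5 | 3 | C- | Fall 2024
SELECT id, student_id FROM enrollments WHERE student_id IN (SELECT id FROM students WHERE gpa >= 2.62)

Execution result:
id | student_id
2 | 2
3 | 1
5 | 8
6 | 1
7 | 3
8 | 8
9 | 1
11 | 2
13 | 1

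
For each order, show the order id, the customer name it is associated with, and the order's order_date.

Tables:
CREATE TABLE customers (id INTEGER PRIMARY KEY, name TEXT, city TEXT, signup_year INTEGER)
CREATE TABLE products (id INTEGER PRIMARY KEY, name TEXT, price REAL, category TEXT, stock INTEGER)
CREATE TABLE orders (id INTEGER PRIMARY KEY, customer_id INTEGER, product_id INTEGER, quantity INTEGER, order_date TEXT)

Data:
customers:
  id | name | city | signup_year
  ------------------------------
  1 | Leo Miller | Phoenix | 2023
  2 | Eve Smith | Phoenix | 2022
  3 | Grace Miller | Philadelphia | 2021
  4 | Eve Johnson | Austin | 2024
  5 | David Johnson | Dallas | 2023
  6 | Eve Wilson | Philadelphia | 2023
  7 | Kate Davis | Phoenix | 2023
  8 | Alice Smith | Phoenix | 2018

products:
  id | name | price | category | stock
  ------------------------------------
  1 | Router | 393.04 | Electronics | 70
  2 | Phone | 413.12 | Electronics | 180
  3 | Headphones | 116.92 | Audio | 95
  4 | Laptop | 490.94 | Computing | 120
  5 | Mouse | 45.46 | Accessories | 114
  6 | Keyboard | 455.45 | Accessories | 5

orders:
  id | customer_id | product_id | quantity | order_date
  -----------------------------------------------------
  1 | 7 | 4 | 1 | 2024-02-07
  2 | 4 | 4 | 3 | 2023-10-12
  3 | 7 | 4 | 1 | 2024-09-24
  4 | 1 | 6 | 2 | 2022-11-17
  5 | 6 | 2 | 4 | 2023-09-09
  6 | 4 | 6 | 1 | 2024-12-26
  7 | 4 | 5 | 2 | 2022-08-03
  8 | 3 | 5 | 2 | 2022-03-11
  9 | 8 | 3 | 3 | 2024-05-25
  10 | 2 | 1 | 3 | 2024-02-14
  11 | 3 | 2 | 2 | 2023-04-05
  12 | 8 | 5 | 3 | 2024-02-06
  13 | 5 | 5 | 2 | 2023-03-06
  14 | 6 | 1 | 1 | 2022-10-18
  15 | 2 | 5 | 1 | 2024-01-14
SELECT c.id, p.name AS customer, c.order_date FROM orders c JOIN customers p ON c.customer_id = p.id

Execution result:
id | customer | order_date
1 | Kate Davis | 2024-02-07
2 | Eve Johnson | 2023-10-12
3 | Kate Davis | 2024-09-24
4 | Leo Miller | 2022-11-17
5 | Eve Wilson | 2023-09-09
6 | Eve Johnson | 2024-12-26
7 | Eve Johnson | 2022-08-03
8 | Grace Miller | 2022-03-11
9 | Alice Smith | 2024-05-25
10 | Eve Smith | 2024-02-14
11 | Grace Miller | 2023-04-05
12 | Alice Smith | 2024-02-06
13 | David Johnson | 2023-03-06
14 | Eve Wilson | 2022-10-18
15 | Eve Smith | 2024-01-14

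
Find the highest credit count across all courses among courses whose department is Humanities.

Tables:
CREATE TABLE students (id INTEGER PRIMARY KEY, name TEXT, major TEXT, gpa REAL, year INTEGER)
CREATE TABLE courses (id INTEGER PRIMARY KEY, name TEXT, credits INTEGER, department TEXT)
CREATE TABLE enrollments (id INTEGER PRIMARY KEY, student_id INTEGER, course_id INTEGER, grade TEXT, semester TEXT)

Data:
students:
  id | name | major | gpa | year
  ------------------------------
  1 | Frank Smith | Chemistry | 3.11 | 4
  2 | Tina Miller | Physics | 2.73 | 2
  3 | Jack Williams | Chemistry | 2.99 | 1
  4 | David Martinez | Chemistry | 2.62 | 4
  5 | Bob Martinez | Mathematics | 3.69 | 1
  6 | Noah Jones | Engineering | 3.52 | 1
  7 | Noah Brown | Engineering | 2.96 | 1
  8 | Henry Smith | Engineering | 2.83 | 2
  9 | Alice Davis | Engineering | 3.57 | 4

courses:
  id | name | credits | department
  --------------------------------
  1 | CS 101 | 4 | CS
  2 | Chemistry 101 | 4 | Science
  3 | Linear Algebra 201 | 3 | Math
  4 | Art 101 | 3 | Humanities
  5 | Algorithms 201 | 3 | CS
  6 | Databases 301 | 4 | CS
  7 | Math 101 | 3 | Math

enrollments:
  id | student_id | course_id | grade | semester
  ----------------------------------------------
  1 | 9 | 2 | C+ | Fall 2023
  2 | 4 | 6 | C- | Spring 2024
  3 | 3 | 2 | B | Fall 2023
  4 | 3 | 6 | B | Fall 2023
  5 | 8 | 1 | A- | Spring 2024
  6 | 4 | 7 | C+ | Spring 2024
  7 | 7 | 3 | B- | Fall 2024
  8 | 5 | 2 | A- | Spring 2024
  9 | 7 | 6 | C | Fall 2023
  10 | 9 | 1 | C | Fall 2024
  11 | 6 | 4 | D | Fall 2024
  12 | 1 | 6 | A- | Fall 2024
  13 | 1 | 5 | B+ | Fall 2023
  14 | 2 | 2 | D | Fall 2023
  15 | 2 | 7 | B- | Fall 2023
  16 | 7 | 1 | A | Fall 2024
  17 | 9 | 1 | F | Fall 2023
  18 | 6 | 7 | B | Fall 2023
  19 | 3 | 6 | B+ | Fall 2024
SELECT MAX(credits) FROM courses WHERE department = 'Humanities'

Execution result:
3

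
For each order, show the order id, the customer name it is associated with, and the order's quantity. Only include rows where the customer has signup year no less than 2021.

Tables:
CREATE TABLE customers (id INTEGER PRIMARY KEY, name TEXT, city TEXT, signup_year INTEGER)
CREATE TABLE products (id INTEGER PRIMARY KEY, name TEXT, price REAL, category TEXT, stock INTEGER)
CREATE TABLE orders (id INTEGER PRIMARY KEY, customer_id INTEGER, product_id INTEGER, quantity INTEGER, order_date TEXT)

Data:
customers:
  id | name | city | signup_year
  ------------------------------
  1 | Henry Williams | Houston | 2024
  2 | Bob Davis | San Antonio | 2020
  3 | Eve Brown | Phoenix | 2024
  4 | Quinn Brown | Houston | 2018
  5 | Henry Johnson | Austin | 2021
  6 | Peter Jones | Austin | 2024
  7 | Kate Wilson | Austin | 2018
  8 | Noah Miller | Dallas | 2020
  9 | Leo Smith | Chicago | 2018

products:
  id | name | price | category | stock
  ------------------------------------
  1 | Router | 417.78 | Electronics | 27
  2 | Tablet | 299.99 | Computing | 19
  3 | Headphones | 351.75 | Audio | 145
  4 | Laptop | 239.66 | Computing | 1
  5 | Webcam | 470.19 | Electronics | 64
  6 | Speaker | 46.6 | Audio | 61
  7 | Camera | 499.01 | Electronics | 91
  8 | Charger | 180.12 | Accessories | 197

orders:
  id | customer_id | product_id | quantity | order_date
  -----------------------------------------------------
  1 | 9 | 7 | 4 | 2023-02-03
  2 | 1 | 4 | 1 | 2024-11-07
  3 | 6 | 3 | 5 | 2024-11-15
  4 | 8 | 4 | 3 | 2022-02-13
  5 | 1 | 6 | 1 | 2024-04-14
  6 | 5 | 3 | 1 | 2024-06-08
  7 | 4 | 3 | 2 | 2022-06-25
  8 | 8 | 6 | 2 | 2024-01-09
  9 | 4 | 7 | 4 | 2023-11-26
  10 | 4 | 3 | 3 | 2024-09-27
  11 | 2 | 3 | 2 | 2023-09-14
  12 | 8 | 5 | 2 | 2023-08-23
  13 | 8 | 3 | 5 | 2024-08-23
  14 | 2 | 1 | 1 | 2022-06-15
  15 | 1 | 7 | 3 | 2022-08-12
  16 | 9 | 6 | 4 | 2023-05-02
SELECT c.id, p.name AS customer, c.quantity FROM orders c JOIN customers p ON c.customer_id = p.id WHERE p.signup_year >= 2021

Execution result:
id | customer | quantity
2 | Henry Williams | 1
3 | Peter Jones | 5
5 | Henry Williams | 1
6 | Henry Johnson | 1
15 | Henry Williams | 3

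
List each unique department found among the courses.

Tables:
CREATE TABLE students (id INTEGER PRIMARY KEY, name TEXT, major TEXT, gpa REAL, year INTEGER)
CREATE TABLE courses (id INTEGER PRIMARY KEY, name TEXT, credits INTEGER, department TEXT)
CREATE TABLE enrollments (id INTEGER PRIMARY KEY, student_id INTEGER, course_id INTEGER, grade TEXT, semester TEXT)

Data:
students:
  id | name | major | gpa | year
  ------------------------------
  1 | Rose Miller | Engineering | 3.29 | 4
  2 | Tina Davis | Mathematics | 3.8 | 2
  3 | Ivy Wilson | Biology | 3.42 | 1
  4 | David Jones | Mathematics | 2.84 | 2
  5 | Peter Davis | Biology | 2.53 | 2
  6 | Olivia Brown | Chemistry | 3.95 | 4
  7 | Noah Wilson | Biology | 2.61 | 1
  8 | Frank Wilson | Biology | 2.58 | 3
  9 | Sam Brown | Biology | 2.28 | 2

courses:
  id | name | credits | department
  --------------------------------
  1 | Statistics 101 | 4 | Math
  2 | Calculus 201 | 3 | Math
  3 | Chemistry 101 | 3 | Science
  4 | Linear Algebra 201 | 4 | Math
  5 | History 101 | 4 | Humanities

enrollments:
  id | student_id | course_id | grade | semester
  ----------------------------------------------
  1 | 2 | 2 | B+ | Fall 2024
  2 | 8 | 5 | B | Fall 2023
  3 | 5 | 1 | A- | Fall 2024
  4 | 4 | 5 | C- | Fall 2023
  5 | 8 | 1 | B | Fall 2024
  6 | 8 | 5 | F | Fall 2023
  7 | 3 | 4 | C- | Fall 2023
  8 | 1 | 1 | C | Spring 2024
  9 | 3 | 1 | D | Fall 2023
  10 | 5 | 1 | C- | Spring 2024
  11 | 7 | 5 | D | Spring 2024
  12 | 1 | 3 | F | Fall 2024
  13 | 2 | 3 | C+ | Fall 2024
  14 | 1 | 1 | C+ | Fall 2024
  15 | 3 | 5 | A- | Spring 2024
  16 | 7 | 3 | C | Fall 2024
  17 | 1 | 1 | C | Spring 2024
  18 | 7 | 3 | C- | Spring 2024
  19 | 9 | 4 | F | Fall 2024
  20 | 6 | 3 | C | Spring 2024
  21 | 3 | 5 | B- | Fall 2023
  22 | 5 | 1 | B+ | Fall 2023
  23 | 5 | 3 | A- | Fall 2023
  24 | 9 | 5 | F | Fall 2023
SELECT DISTINCT department FROM courses

Execution result:
department
Math
Science
Humanities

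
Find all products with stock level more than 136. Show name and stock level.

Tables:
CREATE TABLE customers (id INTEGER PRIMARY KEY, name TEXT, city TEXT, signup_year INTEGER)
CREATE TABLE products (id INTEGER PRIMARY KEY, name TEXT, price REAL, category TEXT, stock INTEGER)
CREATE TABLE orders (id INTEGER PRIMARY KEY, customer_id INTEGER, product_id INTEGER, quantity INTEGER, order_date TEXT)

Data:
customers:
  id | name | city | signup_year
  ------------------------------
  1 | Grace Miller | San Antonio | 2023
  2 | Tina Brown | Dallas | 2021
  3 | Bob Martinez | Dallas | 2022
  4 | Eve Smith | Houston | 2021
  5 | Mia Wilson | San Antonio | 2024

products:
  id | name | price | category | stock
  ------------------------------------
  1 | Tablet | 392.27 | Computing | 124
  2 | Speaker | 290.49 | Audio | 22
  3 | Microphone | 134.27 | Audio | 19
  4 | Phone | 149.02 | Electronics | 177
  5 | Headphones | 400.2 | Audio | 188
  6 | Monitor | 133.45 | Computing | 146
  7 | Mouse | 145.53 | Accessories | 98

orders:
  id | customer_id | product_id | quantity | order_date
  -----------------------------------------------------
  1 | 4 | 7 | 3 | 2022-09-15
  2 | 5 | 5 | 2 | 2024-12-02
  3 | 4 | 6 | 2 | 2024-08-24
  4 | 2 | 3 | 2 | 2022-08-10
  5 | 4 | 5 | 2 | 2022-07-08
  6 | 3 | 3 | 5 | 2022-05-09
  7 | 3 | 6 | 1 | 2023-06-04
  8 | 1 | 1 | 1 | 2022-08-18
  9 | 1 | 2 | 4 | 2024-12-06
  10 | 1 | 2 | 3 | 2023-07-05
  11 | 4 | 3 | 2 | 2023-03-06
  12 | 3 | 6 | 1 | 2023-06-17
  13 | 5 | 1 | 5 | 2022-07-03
SELECT name, stock FROM products WHERE stock > 136

Execution result:
name | stock
Phone | 177
Headphones | 188
Monitor | 146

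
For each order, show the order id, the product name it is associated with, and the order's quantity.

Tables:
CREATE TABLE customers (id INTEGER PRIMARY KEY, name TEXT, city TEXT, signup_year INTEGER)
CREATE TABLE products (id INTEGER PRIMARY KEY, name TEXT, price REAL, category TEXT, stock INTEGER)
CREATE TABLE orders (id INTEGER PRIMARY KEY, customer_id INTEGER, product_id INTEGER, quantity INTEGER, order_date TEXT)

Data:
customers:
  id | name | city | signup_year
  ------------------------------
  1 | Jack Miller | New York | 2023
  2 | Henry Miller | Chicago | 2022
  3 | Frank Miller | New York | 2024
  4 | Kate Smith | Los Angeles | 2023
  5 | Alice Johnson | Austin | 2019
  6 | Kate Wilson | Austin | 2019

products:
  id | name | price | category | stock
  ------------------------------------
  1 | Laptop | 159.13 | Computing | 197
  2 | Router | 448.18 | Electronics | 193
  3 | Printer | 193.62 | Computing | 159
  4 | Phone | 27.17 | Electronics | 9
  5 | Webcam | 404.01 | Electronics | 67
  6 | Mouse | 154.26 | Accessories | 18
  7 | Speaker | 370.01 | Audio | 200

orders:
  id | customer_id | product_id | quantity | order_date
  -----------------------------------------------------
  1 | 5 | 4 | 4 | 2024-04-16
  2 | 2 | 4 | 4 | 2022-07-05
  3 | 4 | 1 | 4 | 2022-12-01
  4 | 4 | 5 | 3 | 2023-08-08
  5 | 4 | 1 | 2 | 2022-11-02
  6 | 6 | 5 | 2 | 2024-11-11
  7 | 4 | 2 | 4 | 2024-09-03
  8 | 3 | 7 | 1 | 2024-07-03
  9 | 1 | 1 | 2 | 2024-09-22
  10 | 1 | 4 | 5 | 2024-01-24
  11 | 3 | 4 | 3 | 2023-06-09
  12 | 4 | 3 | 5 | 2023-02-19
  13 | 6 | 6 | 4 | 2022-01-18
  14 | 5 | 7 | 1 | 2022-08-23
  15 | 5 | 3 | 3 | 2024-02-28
SELECT c.id, p.name AS product, c.quantity FROM orders c JOIN products p ON c.product_id = p.id

Execution result:
id | product | quantity
1 | Phone | 4
2 | Phone | 4
3 | Laptop | 4
4 | Webcam | 3
5 | Laptop | 2
6 | Webcam | 2
7 | Router | 4
8 | Speaker | 1
9 | Laptop | 2
10 | Phone | 5
11 | Phone | 3
12 | Printer | 5
13 | Mouse | 4
14 | Speaker | 1
15 | Printer | 3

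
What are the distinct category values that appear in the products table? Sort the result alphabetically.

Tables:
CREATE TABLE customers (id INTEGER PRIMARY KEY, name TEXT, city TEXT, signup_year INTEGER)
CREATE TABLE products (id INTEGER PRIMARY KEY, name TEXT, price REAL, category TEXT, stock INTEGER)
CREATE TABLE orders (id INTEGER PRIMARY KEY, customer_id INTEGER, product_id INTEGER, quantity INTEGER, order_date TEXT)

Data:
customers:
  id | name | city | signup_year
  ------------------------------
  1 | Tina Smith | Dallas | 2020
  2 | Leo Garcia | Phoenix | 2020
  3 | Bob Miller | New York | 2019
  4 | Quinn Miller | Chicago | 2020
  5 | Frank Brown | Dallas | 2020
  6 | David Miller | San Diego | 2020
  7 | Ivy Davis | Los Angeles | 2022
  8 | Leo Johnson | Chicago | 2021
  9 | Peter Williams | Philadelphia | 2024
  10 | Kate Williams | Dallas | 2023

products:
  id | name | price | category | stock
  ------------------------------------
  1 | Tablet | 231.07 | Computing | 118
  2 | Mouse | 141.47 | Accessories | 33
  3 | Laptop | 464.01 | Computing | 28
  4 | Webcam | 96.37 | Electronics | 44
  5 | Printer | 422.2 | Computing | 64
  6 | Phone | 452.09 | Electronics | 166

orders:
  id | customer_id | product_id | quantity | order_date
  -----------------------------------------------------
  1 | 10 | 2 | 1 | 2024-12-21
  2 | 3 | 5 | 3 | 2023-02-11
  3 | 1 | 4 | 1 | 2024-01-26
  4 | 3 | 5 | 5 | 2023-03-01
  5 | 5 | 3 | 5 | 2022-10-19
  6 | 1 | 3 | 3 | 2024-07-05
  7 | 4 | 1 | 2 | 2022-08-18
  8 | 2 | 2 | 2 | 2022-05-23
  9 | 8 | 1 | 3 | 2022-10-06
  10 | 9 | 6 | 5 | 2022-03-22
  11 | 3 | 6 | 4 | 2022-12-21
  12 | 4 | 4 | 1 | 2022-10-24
SELECT DISTINCT category FROM products ORDER BY category

Execution result:
category
Accessories
Computing
Electronics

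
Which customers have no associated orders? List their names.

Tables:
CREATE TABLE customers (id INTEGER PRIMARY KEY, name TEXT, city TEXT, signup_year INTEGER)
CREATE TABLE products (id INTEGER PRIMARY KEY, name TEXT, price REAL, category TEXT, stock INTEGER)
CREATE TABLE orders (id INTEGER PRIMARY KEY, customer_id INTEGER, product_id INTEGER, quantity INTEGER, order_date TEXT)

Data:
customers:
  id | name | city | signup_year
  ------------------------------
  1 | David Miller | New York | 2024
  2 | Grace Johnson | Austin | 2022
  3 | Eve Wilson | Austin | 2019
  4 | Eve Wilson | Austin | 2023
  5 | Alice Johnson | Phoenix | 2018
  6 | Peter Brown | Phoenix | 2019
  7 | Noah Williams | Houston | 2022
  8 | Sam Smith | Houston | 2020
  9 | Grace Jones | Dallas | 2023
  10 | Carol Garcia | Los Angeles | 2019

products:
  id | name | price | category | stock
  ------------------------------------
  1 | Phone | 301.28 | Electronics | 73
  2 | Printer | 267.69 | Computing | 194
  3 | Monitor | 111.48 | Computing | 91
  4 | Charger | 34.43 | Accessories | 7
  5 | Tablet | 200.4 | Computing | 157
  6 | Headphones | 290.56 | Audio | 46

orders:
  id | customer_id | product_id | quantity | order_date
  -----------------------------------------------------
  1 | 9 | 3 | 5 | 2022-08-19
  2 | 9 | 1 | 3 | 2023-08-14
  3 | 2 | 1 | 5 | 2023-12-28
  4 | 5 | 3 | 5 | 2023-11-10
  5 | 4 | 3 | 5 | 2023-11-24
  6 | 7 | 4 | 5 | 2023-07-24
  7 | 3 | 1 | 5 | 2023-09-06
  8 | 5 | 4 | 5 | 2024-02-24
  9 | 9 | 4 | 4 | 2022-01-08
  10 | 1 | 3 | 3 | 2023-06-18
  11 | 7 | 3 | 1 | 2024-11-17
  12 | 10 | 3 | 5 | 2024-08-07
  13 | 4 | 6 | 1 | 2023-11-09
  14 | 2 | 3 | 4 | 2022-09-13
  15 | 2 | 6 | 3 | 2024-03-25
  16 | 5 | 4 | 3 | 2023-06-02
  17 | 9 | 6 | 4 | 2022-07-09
SELECT p.name FROM customers p LEFT JOIN orders c ON c.customer_id = p.id WHERE c.id IS NULL

Execution result:
name
Peter Brown
Sam Smith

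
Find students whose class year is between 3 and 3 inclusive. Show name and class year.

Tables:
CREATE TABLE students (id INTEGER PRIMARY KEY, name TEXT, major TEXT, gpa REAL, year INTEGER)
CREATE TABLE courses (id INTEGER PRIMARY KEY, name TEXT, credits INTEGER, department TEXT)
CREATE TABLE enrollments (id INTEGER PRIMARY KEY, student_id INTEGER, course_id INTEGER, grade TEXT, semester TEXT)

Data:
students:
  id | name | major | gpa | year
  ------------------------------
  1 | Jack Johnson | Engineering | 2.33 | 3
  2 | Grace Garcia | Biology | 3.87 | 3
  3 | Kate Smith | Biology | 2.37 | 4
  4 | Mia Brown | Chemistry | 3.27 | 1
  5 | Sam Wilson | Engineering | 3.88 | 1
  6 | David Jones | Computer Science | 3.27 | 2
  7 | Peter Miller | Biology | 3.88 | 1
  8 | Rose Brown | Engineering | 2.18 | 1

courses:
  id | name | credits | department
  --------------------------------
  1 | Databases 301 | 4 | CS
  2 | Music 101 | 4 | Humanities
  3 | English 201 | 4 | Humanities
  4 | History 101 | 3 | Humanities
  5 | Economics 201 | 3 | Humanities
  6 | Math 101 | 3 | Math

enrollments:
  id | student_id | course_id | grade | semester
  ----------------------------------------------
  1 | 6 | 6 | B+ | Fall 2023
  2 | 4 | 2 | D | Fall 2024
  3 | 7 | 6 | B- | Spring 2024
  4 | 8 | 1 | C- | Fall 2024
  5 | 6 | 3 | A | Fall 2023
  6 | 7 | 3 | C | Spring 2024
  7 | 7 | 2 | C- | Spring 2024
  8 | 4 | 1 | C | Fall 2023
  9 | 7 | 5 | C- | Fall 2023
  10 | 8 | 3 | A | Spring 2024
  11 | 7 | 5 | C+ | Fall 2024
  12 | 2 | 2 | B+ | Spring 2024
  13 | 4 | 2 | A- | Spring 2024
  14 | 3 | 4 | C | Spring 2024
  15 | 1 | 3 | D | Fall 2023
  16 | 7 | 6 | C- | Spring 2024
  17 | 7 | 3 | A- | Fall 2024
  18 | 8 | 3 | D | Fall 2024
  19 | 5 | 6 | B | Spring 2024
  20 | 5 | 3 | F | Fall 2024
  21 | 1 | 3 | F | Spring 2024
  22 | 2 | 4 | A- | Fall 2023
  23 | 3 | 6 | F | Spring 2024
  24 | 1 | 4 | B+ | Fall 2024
SELECT name, year FROM students WHERE year BETWEEN 3 AND 3

Execution result:
name | year
Jack Johnson | 3
Grace Garcia | 3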